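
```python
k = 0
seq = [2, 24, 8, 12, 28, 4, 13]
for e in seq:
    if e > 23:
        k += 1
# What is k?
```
Trace:
  k=0
  k=0, e=2
  k=1, e=24
  k=1, e=8
  k=1, e=12
  k=2, e=28
  k=2, e=4
  k=2, e=13

Final answer: 2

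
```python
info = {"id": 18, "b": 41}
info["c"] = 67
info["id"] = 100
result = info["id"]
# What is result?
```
Trace:
  info={'id': 18, 'b': 41}
  info={'id': 18, 'b': 41, 'c': 67}
  info={'id': 100, 'b': 41, 'c': 67}
  info={'id': 100, 'b': 41, 'c': 67}, result=100

Final answer: 100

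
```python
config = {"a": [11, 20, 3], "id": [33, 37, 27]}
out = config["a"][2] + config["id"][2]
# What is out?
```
Trace:
  config={'a': [11, 20, 3], 'id': [33, 37, 27]}
  config={'a': [11, 20, 3], 'id': [33, 37, 27]}, out=30

Final answer: 30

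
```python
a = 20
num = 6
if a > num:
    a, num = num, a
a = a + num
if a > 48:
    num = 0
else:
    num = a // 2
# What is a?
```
Trace:
  a=20
  a=20, num=6
  a=6, num=20
  a=26, num=20
  a=26, num=13

Final answer: 26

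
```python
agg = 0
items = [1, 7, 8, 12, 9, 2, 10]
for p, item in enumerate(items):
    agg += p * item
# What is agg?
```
Trace:
  agg=0
  agg=0, p=0, item=1
  agg=7, p=1, item=7
  agg=23, p=2, item=8
  agg=59, p=3, item=12
  agg=95, p=4, item=9
  agg=105, p=5, item=2
  agg=165, p=6, item=10

Final answer: 165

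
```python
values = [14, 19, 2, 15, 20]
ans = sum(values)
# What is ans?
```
Trace:
  values=[14, 19, 2, 15, 20]
  values=[14, 19, 2, 15, 20], ans=70

Final answer: 70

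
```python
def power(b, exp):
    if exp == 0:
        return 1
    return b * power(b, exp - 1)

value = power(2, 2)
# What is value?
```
Call trace:
power(b=2, exp=2)
  power(b=2, exp=1)
    power(b=2, exp=0)
    -> return 1
  -> return 2
-> return 4

Final answer: 4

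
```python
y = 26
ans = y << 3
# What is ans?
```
Trace:
  y=26
  y=26, ans=208

Final answer: 208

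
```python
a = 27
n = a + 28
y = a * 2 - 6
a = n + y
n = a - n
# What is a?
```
Trace:
  a=27
  a=27, n=55
  a=27, n=55, y=48
  a=103, n=55, y=48
  a=103, n=48, y=48

Final answer: 103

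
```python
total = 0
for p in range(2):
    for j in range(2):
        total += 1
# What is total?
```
Trace:
  total=0
  total=1, p=0, j=0
  total=2, p=0, j=1
  total=3, p=1, j=0
  total=4, p=1, j=1

Final answer: 4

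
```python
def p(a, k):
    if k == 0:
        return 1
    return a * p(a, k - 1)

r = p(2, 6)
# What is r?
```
Call trace:
p(a=2, k=6)
  p(a=2, k=5)
    p(a=2, k=4)
      p(a=2, k=3)
        p(a=2, k=2)
          p(a=2, k=1)
            p(a=2, k=0)
            -> return 1
          -> return 2
        -> return 4
      -> return 8
    -> return 16
  -> return 32
-> return 64

Final answer: 64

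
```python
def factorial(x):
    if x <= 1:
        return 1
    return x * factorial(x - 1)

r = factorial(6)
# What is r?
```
Call trace:
factorial(x=6)
  factorial(x=5)
    factorial(x=4)
      factorial(x=3)
        factorial(x=2)
          factorial(x=1)
          -> return 1
        -> return 2
      -> return 6
    -> return 24
  -> return 120
-> return 720

Final answer: 720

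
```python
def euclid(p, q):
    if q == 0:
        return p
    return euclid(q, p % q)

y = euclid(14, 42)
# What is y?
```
Call trace:
euclid(p=14, q=42)
  euclid(p=42, q=14)
    euclid(p=14, q=0)
    -> return 14
  -> return 14
-> return 14

Final answer: 14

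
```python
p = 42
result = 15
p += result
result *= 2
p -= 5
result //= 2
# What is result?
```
Trace:
  p=42
  p=42, result=15
  p=57, result=15
  p=57, result=30
  p=52, result=30
  p=52, result=15

Final answer: 15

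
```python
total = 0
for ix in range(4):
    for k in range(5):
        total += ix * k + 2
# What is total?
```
Trace:
  total=0
  total=2, ix=0, k=0
  total=4, ix=0, k=1
  total=6, ix=0, k=2
  total=8, ix=0, k=3
  total=10, ix=0, k=4
  total=12, ix=1, k=0
  total=15, ix=1, k=1
  total=19, ix=1, k=2
  total=24, ix=1, k=3
  total=30, ix=1, k=4
  total=32, ix=2, k=0
  total=36, ix=2, k=1
  total=42, ix=2, k=2
  total=50, ix=2, k=3
  total=60, ix=2, k=4
  total=62, ix=3, k=0
  total=67, ix=3, k=1
  total=75, ix=3, k=2
  total=86, ix=3, k=3
  total=100, ix=3, k=4

Final answer: 100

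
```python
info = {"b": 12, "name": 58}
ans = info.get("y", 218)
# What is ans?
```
Trace:
  info={'b': 12, 'name': 58}
  info={'b': 12, 'name': 58}, ans=218

Final answer: 218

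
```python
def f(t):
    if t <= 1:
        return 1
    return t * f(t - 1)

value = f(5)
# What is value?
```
Call trace:
f(t=5)
  f(t=4)
    f(t=3)
      f(t=2)
        f(t=1)
        -> return 1
      -> return 2
    -> return 6
  -> return 24
-> return 120

Final answer: 120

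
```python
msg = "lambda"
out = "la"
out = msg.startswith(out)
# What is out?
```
Trace:
  msg='lambda'
  msg='lambda', out='la'
  msg='lambda', out=True

Final answer: True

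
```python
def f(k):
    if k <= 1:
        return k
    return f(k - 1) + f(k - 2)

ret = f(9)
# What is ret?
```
Call trace (a repeated sub-call is expanded the first time; later identical calls just restate its return value):
f(k=9)
  f(k=8)
    f(k=7)
      f(k=6)
        f(k=5)
          f(k=4)
            f(k=3)
              f(k=2)
                f(k=1)
                -> return 1
                f(k=0)
                -> return 0
              -> return 1
              f(k=1)
              -> return 1
            -> return 2
            f(k=2) -> return 1  (same call as traced above)
          -> return 3
          f(k=3) -> return 2  (same call as traced above)
        -> return 5
        f(k=4) -> return 3  (same call as traced above)
      -> return 8
      f(k=5) -> return 5  (same call as traced above)
    -> return 13
    f(k=6) -> return 8  (same call as traced above)
  -> return 21
  f(k=7) -> return 13  (same call as traced above)
-> return 34

Final answer: 34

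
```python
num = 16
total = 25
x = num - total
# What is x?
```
Trace:
  num=16
  num=16, total=25
  num=16, total=25, x=-9

Final answer: -9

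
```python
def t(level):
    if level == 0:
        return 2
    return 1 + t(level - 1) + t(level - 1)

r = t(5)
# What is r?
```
Call trace (a repeated sub-call is expanded the first time; later identical calls just restate its return value):
t(level=5)
  t(level=4)
    t(level=3)
      t(level=2)
        t(level=1)
          t(level=0)
          -> return 2
          t(level=0)
          -> return 2
        -> return 5
        t(level=1) -> return 5  (same call as traced above)
      -> return 11
      t(level=2) -> return 11  (same call as traced above)
    -> return 23
    t(level=3) -> return 23  (same call as traced above)
  -> return 47
  t(level=4) -> return 47  (same call as traced above)
-> return 95

Final answer: 95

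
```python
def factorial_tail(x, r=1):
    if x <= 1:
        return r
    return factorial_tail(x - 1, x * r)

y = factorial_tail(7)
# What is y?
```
Call trace:
factorial_tail(x=7, r=1)
  factorial_tail(x=6, r=7)
    factorial_tail(x=5, r=42)
      factorial_tail(x=4, r=210)
        factorial_tail(x=3, r=840)
          factorial_tail(x=2, r=2520)
            factorial_tail(x=1, r=5040)
            -> return 5040
          -> return 5040
        -> return 5040
      -> return 5040
    -> return 5040
  -> return 5040
-> return 5040

Final answer: 5040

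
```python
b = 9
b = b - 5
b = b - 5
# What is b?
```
Trace:
  b=9
  b=4
  b=-1

Final answer: -1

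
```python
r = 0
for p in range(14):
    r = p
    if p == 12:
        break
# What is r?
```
Trace:
  r=0
  r=0, p=0
  r=1, p=1
  r=2, p=2
  r=3, p=3
  r=4, p=4
  r=5, p=5
  r=6, p=6
  r=7, p=7
  r=8, p=8
  r=9, p=9
  r=10, p=10
  r=11, p=11
  r=12, p=12

Final answer: 12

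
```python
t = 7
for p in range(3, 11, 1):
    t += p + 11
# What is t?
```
Trace:
  t=7
  t=21, p=3
  t=36, p=4
  t=52, p=5
  t=69, p=6
  t=87, p=7
  t=106, p=8
  t=126, p=9
  t=147, p=10

Final answer: 147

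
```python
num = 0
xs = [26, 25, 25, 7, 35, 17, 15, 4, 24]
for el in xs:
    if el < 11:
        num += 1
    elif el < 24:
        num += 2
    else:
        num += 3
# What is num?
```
Trace:
  num=0
  num=3, el=26
  num=6, el=25
  num=9, el=25
  num=10, el=7
  num=13, el=35
  num=15, el=17
  num=17, el=15
  num=18, el=4
  num=21, el=24

Final answer: 21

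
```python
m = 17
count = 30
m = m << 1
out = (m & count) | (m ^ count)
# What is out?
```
Trace:
  m=17
  m=17, count=30
  m=34, count=30
  m=34, count=30, out=62

Final answer: 62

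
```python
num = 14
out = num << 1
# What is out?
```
Trace:
  num=14
  num=14, out=28

Final answer: 28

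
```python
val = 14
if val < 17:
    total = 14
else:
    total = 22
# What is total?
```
Trace:
  val=14
  val=14, total=14

Final answer: 14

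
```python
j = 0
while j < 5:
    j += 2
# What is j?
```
Trace:
  j=0
  j=2
  j=4
  j=6

Final answer: 6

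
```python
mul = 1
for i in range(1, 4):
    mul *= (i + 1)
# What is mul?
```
Trace:
  mul=1
  mul=2, i=1
  mul=6, i=2
  mul=24, i=3

Final answer: 24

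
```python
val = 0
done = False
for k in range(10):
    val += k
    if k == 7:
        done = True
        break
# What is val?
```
Trace:
  val=0
  val=0, done=False
  val=0, done=False, k=0
  val=1, done=False, k=1
  val=3, done=False, k=2
  val=6, done=False, k=3
  val=10, done=False, k=4
  val=15, done=False, k=5
  val=21, done=False, k=6
  val=28, done=True, k=7

Final answer: 28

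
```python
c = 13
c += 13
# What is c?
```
Trace:
  c=13
  c=26

Final answer: 26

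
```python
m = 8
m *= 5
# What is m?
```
Trace:
  m=8
  m=40

Final answer: 40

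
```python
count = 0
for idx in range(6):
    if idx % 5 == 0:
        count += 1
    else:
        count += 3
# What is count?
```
Trace:
  count=0
  count=1, idx=0
  count=4, idx=1
  count=7, idx=2
  count=10, idx=3
  count=13, idx=4
  count=14, idx=5

Final answer: 14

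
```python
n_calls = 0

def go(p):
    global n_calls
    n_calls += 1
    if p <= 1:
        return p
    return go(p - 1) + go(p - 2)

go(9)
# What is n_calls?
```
Call trace (a repeated sub-call is expanded the first time; later identical calls just restate its return value):
go(p=9)
  go(p=8)
    go(p=7)
      go(p=6)
        go(p=5)
          go(p=4)
            go(p=3)
              go(p=2)
                go(p=1)
                -> return 1
                go(p=0)
                -> return 0
              -> return 1
              go(p=1)
              -> return 1
            -> return 2
            go(p=2) -> return 1  (same call as traced above)
          -> return 3
          go(p=3) -> return 2  (same call as traced above)
        -> return 5
        go(p=4) -> return 3  (same call as traced above)
      -> return 8
      go(p=5) -> return 5  (same call as traced above)
    -> return 13
    go(p=6) -> return 8  (same call as traced above)
  -> return 21
  go(p=7) -> return 13  (same call as traced above)
-> return 34

n_calls is incremented once per call, so count the calls in each subtree. Let C(p) = number of calls made by go(p).
C(0) = C(1) = 1 (base case, no recursion); C(p) = 1 + C(p - 1) + C(p - 2) otherwise.
C(2) = 1 + C(1) + C(0) = 1 + 1 + 1 = 3
C(3) = 1 + C(2) + C(1) = 1 + 3 + 1 = 5
C(4) = 1 + C(3) + C(2) = 1 + 5 + 3 = 9
C(5) = 1 + C(4) + C(3) = 1 + 9 + 5 = 15
C(6) = 1 + C(5) + C(4) = 1 + 15 + 9 = 25
C(7) = 1 + C(6) + C(5) = 1 + 25 + 15 = 41
C(8) = 1 + C(7) + C(6) = 1 + 41 + 25 = 67
C(9) = 1 + C(8) + C(7) = 1 + 67 + 41 = 109
n_calls = C(9) = 109

Final answer: 109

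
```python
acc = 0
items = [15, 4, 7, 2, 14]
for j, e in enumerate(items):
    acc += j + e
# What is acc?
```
Trace:
  acc=0
  acc=15, j=0, e=15
  acc=20, j=1, e=4
  acc=29, j=2, e=7
  acc=34, j=3, e=2
  acc=52, j=4, e=14

Final answer: 52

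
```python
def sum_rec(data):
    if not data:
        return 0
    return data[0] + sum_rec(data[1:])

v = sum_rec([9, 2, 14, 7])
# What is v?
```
Call trace:
sum_rec(data=[9, 2, 14, 7])
  sum_rec(data=[2, 14, 7])
    sum_rec(data=[14, 7])
      sum_rec(data=[7])
        sum_rec(data=[])
        -> return 0
      -> return 7
    -> return 21
  -> return 23
-> return 32

Final answer: 32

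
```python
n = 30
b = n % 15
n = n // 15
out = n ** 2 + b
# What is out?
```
Trace:
  n=30
  n=30, b=0
  n=2, b=0
  n=2, b=0, out=4

Final answer: 4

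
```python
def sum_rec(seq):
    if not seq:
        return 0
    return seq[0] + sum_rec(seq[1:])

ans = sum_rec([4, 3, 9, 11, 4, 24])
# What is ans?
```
Call trace:
sum_rec(seq=[4, 3, 9, 11, 4, 24])
  sum_rec(seq=[3, 9, 11, 4, 24])
    sum_rec(seq=[9, 11, 4, 24])
      sum_rec(seq=[11, 4, 24])
        sum_rec(seq=[4, 24])
          sum_rec(seq=[24])
            sum_rec(seq=[])
            -> return 0
          -> return 24
        -> return 28
      -> return 39
    -> return 48
  -> return 51
-> return 55

Final answer: 55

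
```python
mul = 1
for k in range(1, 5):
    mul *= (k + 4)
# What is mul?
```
Trace:
  mul=1
  mul=5, k=1
  mul=30, k=2
  mul=210, k=3
  mul=1680, k=4

Final answer: 1680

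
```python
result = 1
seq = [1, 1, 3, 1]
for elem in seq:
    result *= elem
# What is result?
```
Trace:
  result=1
  result=1, elem=1
  result=1, elem=1
  result=3, elem=3
  result=3, elem=1

Final answer: 3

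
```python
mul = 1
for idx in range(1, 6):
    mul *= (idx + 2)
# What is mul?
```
Trace:
  mul=1
  mul=3, idx=1
  mul=12, idx=2
  mul=60, idx=3
  mul=360, idx=4
  mul=2520, idx=5

Final answer: 2520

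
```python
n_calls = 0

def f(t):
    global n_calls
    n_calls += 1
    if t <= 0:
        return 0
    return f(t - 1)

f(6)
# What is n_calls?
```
Call trace:
f(t=6)
  f(t=5)
    f(t=4)
      f(t=3)
        f(t=2)
          f(t=1)
            f(t=0)
            -> return 0
          -> return 0
        -> return 0
      -> return 0
    -> return 0
  -> return 0
-> return 0

n_calls is incremented once per call. f is entered once for each t = 6, 5, 4, 3, 2, 1, 0 (the t <= 0 call returns without recursing), i.e. 6 + 1 calls.
n_calls = 7

Final answer: 7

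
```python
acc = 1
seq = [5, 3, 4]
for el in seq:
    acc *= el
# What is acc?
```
Trace:
  acc=1
  acc=5, el=5
  acc=15, el=3
  acc=60, el=4

Final answer: 60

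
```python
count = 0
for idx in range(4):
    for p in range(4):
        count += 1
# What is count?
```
Trace:
  count=0
  count=1, idx=0, p=0
  count=2, idx=0, p=1
  count=3, idx=0, p=2
  count=4, idx=0, p=3
  count=5, idx=1, p=0
  count=6, idx=1, p=1
  count=7, idx=1, p=2
  count=8, idx=1, p=3
  count=9, idx=2, p=0
  count=10, idx=2, p=1
  count=11, idx=2, p=2
  count=12, idx=2, p=3
  count=13, idx=3, p=0
  count=14, idx=3, p=1
  count=15, idx=3, p=2
  count=16, idx=3, p=3

Final answer: 16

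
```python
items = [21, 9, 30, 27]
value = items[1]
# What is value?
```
Trace:
  items=[21, 9, 30, 27]
  items=[21, 9, 30, 27], value=9

Final answer: 9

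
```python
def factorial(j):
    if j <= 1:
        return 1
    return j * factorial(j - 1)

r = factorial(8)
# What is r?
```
Call trace:
factorial(j=8)
  factorial(j=7)
    factorial(j=6)
      factorial(j=5)
        factorial(j=4)
          factorial(j=3)
            factorial(j=2)
              factorial(j=1)
              -> return 1
            -> return 2
          -> return 6
        -> return 24
      -> return 120
    -> return 720
  -> return 5040
-> return 40320

Final answer: 40320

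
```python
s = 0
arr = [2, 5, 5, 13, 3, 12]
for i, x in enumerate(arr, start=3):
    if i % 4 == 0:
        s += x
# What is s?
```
Trace:
  s=0
  s=0, i=3, x=2
  s=5, i=4, x=5
  s=5, i=5, x=5
  s=5, i=6, x=13
  s=5, i=7, x=3
  s=17, i=8, x=12

Final answer: 17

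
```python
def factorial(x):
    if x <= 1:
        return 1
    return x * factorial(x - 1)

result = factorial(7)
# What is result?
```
Call trace:
factorial(x=7)
  factorial(x=6)
    factorial(x=5)
      factorial(x=4)
        factorial(x=3)
          factorial(x=2)
            factorial(x=1)
            -> return 1
          -> return 2
        -> return 6
      -> return 24
    -> return 120
  -> return 720
-> return 5040

Final answer: 5040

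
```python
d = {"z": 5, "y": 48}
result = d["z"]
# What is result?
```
Trace:
  d={'z': 5, 'y': 48}
  d={'z': 5, 'y': 48}, result=5

Final answer: 5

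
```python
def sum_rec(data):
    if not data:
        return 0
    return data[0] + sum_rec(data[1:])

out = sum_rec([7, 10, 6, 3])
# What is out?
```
Call trace:
sum_rec(data=[7, 10, 6, 3])
  sum_rec(data=[10, 6, 3])
    sum_rec(data=[6, 3])
      sum_rec(data=[3])
        sum_rec(data=[])
        -> return 0
      -> return 3
    -> return 9
  -> return 19
-> return 26

Final answer: 26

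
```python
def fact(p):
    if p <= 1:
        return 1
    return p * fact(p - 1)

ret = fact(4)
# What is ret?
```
Call trace:
fact(p=4)
  fact(p=3)
    fact(p=2)
      fact(p=1)
      -> return 1
    -> return 2
  -> return 6
-> return 24

Final answer: 24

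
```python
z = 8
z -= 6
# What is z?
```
Trace:
  z=8
  z=2

Final answer: 2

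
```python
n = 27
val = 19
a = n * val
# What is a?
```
Trace:
  n=27
  n=27, val=19
  n=27, val=19, a=513

Final answer: 513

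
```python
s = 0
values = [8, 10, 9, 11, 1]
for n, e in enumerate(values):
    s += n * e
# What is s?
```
Trace:
  s=0
  s=0, n=0, e=8
  s=10, n=1, e=10
  s=28, n=2, e=9
  s=61, n=3, e=11
  s=65, n=4, e=1

Final answer: 65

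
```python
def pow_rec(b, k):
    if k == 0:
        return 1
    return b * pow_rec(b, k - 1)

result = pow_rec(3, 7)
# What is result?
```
Call trace:
pow_rec(b=3, k=7)
  pow_rec(b=3, k=6)
    pow_rec(b=3, k=5)
      pow_rec(b=3, k=4)
        pow_rec(b=3, k=3)
          pow_rec(b=3, k=2)
            pow_rec(b=3, k=1)
              pow_rec(b=3, k=0)
              -> return 1
            -> return 3
          -> return 9
        -> return 27
      -> return 81
    -> return 243
  -> return 729
-> return 2187

Final answer: 2187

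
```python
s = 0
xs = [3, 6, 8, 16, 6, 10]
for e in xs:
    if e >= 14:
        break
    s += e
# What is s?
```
Trace:
  s=0
  s=3, e=3
  s=9, e=6
  s=17, e=8
  s=17, e=16

Final answer: 17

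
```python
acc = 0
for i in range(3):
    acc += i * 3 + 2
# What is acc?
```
Trace:
  acc=0
  acc=2, i=0
  acc=7, i=1
  acc=15, i=2

Final answer: 15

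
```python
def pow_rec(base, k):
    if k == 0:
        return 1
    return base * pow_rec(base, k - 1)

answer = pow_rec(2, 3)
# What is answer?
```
Call trace:
pow_rec(base=2, k=3)
  pow_rec(base=2, k=2)
    pow_rec(base=2, k=1)
      pow_rec(base=2, k=0)
      -> return 1
    -> return 2
  -> return 4
-> return 8

Final answer: 8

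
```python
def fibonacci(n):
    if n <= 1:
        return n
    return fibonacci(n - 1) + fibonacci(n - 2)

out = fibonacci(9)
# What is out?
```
Call trace (a repeated sub-call is expanded the first time; later identical calls just restate its return value):
fibonacci(n=9)
  fibonacci(n=8)
    fibonacci(n=7)
      fibonacci(n=6)
        fibonacci(n=5)
          fibonacci(n=4)
            fibonacci(n=3)
              fibonacci(n=2)
                fibonacci(n=1)
                -> return 1
                fibonacci(n=0)
                -> return 0
              -> return 1
              fibonacci(n=1)
              -> return 1
            -> return 2
            fibonacci(n=2) -> return 1  (same call as traced above)
          -> return 3
          fibonacci(n=3) -> return 2  (same call as traced above)
        -> return 5
        fibonacci(n=4) -> return 3  (same call as traced above)
      -> return 8
      fibonacci(n=5) -> return 5  (same call as traced above)
    -> return 13
    fibonacci(n=6) -> return 8  (same call as traced above)
  -> return 21
  fibonacci(n=7) -> return 13  (same call as traced above)
-> return 34

Final answer: 34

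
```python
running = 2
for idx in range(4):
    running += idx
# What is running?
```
Trace:
  running=2
  running=2, idx=0
  running=3, idx=1
  running=5, idx=2
  running=8, idx=3

Final answer: 8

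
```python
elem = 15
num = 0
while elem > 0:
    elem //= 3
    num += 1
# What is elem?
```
Trace:
  elem=15
  elem=15, num=0
  elem=5, num=1
  elem=1, num=2
  elem=0, num=3

Final answer: 0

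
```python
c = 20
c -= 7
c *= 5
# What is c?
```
Trace:
  c=20
  c=13
  c=65

Final answer: 65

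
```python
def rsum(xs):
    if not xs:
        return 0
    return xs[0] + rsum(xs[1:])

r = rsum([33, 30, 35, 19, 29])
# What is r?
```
Call trace:
rsum(xs=[33, 30, 35, 19, 29])
  rsum(xs=[30, 35, 19, 29])
    rsum(xs=[35, 19, 29])
      rsum(xs=[19, 29])
        rsum(xs=[29])
          rsum(xs=[])
          -> return 0
        -> return 29
      -> return 48
    -> return 83
  -> return 113
-> return 146

Final answer: 146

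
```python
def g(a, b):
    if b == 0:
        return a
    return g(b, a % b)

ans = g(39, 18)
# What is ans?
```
Call trace:
g(a=39, b=18)
  g(a=18, b=3)
    g(a=3, b=0)
    -> return 3
  -> return 3
-> return 3

Final answer: 3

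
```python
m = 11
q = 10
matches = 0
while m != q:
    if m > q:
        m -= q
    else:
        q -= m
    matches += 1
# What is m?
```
Trace:
  m=11
  m=11, q=10
  m=11, q=10, matches=0
  m=1, q=10, matches=1
  m=1, q=9, matches=2
  m=1, q=8, matches=3
  m=1, q=7, matches=4
  m=1, q=6, matches=5
  m=1, q=5, matches=6
  m=1, q=4, matches=7
  m=1, q=3, matches=8
  m=1, q=2, matches=9
  m=1, q=1, matches=10

Final answer: 1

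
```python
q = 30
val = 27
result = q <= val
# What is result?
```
Trace:
  q=30
  q=30, val=27
  q=30, val=27, result=False

Final answer: False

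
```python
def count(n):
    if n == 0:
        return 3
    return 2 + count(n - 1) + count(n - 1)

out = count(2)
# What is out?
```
Call trace (a repeated sub-call is expanded the first time; later identical calls just restate its return value):
count(n=2)
  count(n=1)
    count(n=0)
    -> return 3
    count(n=0)
    -> return 3
  -> return 8
  count(n=1) -> return 8  (same call as traced above)
-> return 18

Final answer: 18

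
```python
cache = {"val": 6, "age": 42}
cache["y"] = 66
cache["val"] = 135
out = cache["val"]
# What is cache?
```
Trace:
  cache={'val': 6, 'age': 42}
  cache={'val': 6, 'age': 42, 'y': 66}
  cache={'val': 135, 'age': 42, 'y': 66}
  cache={'val': 135, 'age': 42, 'y': 66}, out=135

Final answer: {'val': 135, 'age': 42, 'y': 66}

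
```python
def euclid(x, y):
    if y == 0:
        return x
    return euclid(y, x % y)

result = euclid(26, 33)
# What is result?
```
Call trace:
euclid(x=26, y=33)
  euclid(x=33, y=26)
    euclid(x=26, y=7)
      euclid(x=7, y=5)
        euclid(x=5, y=2)
          euclid(x=2, y=1)
            euclid(x=1, y=0)
            -> return 1
          -> return 1
        -> return 1
      -> return 1
    -> return 1
  -> return 1
-> return 1

Final answer: 1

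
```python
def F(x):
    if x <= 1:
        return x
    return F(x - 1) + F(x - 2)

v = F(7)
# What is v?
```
Call trace (a repeated sub-call is expanded the first time; later identical calls just restate its return value):
F(x=7)
  F(x=6)
    F(x=5)
      F(x=4)
        F(x=3)
          F(x=2)
            F(x=1)
            -> return 1
            F(x=0)
            -> return 0
          -> return 1
          F(x=1)
          -> return 1
        -> return 2
        F(x=2) -> return 1  (same call as traced above)
      -> return 3
      F(x=3) -> return 2  (same call as traced above)
    -> return 5
    F(x=4) -> return 3  (same call as traced above)
  -> return 8
  F(x=5) -> return 5  (same call as traced above)
-> return 13

Final answer: 13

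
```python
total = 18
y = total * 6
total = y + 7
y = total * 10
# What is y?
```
Trace:
  total=18
  total=18, y=108
  total=115, y=108
  total=115, y=1150

Final answer: 1150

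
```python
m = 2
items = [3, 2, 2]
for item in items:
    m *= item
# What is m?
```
Trace:
  m=2
  m=6, item=3
  m=12, item=2
  m=24, item=2

Final answer: 24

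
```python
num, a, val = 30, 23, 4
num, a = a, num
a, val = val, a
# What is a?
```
Trace:
  num=30, a=23, val=4
  num=23, a=30, val=4
  num=23, a=4, val=30

Final answer: 4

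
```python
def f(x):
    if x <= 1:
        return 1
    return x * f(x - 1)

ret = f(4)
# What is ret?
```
Call trace:
f(x=4)
  f(x=3)
    f(x=2)
      f(x=1)
      -> return 1
    -> return 2
  -> return 6
-> return 24

Final answer: 24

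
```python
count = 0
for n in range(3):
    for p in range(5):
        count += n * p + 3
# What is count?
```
Trace:
  count=0
  count=3, n=0, p=0
  count=6, n=0, p=1
  count=9, n=0, p=2
  count=12, n=0, p=3
  count=15, n=0, p=4
  count=18, n=1, p=0
  count=22, n=1, p=1
  count=27, n=1, p=2
  count=33, n=1, p=3
  count=40, n=1, p=4
  count=43, n=2, p=0
  count=48, n=2, p=1
  count=55, n=2, p=2
  count=64, n=2, p=3
  count=75, n=2, p=4

Final answer: 75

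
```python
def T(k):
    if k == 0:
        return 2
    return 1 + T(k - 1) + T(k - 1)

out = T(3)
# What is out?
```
Call trace (a repeated sub-call is expanded the first time; later identical calls just restate its return value):
T(k=3)
  T(k=2)
    T(k=1)
      T(k=0)
      -> return 2
      T(k=0)
      -> return 2
    -> return 5
    T(k=1) -> return 5  (same call as traced above)
  -> return 11
  T(k=2) -> return 11  (same call as traced above)
-> return 23

Final answer: 23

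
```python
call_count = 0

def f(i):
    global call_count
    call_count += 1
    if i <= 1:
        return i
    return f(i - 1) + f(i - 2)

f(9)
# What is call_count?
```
Call trace (a repeated sub-call is expanded the first time; later identical calls just restate its return value):
f(i=9)
  f(i=8)
    f(i=7)
      f(i=6)
        f(i=5)
          f(i=4)
            f(i=3)
              f(i=2)
                f(i=1)
                -> return 1
                f(i=0)
                -> return 0
              -> return 1
              f(i=1)
              -> return 1
            -> return 2
            f(i=2) -> return 1  (same call as traced above)
          -> return 3
          f(i=3) -> return 2  (same call as traced above)
        -> return 5
        f(i=4) -> return 3  (same call as traced above)
      -> return 8
      f(i=5) -> return 5  (same call as traced above)
    -> return 13
    f(i=6) -> return 8  (same call as traced above)
  -> return 21
  f(i=7) -> return 13  (same call as traced above)
-> return 34

call_count is incremented once per call, so count the calls in each subtree. Let C(i) = number of calls made by f(i).
C(0) = C(1) = 1 (base case, no recursion); C(i) = 1 + C(i - 1) + C(i - 2) otherwise.
C(2) = 1 + C(1) + C(0) = 1 + 1 + 1 = 3
C(3) = 1 + C(2) + C(1) = 1 + 3 + 1 = 5
C(4) = 1 + C(3) + C(2) = 1 + 5 + 3 = 9
C(5) = 1 + C(4) + C(3) = 1 + 9 + 5 = 15
C(6) = 1 + C(5) + C(4) = 1 + 15 + 9 = 25
C(7) = 1 + C(6) + C(5) = 1 + 25 + 15 = 41
C(8) = 1 + C(7) + C(6) = 1 + 41 + 25 = 67
C(9) = 1 + C(8) + C(7) = 1 + 67 + 41 = 109
call_count = C(9) = 109

Final answer: 109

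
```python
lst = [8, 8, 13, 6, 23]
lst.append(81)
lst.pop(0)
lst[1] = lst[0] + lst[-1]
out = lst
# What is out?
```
Trace:
  lst=[8, 8, 13, 6, 23]
  lst=[8, 8, 13, 6, 23, 81]
  lst=[8, 13, 6, 23, 81]
  lst=[8, 89, 6, 23, 81]
  lst=[8, 89, 6, 23, 81], out=[8, 89, 6, 23, 81]

Final answer: [8, 89, 6, 23, 81]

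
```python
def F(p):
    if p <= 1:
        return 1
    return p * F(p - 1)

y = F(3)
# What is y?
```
Call trace:
F(p=3)
  F(p=2)
    F(p=1)
    -> return 1
  -> return 2
-> return 6

Final answer: 6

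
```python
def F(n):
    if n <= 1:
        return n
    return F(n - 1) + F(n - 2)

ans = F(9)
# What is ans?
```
Call trace (a repeated sub-call is expanded the first time; later identical calls just restate its return value):
F(n=9)
  F(n=8)
    F(n=7)
      F(n=6)
        F(n=5)
          F(n=4)
            F(n=3)
              F(n=2)
                F(n=1)
                -> return 1
                F(n=0)
                -> return 0
              -> return 1
              F(n=1)
              -> return 1
            -> return 2
            F(n=2) -> return 1  (same call as traced above)
          -> return 3
          F(n=3) -> return 2  (same call as traced above)
        -> return 5
        F(n=4) -> return 3  (same call as traced above)
      -> return 8
      F(n=5) -> return 5  (same call as traced above)
    -> return 13
    F(n=6) -> return 8  (same call as traced above)
  -> return 21
  F(n=7) -> return 13  (same call as traced above)
-> return 34

Final answer: 34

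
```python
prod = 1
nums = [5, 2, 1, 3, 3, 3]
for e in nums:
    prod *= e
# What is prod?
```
Trace:
  prod=1
  prod=5, e=5
  prod=10, e=2
  prod=10, e=1
  prod=30, e=3
  prod=90, e=3
  prod=270, e=3

Final answer: 270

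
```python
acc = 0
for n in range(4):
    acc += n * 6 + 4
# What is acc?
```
Trace:
  acc=0
  acc=4, n=0
  acc=14, n=1
  acc=30, n=2
  acc=52, n=3

Final answer: 52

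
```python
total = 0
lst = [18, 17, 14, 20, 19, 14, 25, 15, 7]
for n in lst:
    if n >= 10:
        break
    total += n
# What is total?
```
Trace:
  total=0
  total=0, n=18

Final answer: 0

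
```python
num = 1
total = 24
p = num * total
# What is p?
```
Trace:
  num=1
  num=1, total=24
  num=1, total=24, p=24

Final answer: 24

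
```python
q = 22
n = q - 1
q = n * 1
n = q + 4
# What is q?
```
Trace:
  q=22
  q=22, n=21
  q=21, n=21
  q=21, n=25

Final answer: 21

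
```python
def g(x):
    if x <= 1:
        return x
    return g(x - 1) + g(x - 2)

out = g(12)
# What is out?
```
Call trace (a repeated sub-call is expanded the first time; later identical calls just restate its return value):
g(x=12)
  g(x=11)
    g(x=10)
      g(x=9)
        g(x=8)
          g(x=7)
            g(x=6)
              g(x=5)
                g(x=4)
                  g(x=3)
                    g(x=2)
                      g(x=1)
                      -> return 1
                      g(x=0)
                      -> return 0
                    -> return 1
                    g(x=1)
                    -> return 1
                  -> return 2
                  g(x=2) -> return 1  (same call as traced above)
                -> return 3
                g(x=3) -> return 2  (same call as traced above)
              -> return 5
              g(x=4) -> return 3  (same call as traced above)
            -> return 8
            g(x=5) -> return 5  (same call as traced above)
          -> return 13
          g(x=6) -> return 8  (same call as traced above)
        -> return 21
        g(x=7) -> return 13  (same call as traced above)
      -> return 34
      g(x=8) -> return 21  (same call as traced above)
    -> return 55
    g(x=9) -> return 34  (same call as traced above)
  -> return 89
  g(x=10) -> return 55  (same call as traced above)
-> return 144

Final answer: 144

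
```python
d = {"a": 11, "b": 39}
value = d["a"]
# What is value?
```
Trace:
  d={'a': 11, 'b': 39}
  d={'a': 11, 'b': 39}, value=11

Final answer: 11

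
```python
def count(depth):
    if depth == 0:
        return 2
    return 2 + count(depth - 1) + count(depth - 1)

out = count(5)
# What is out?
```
Call trace (a repeated sub-call is expanded the first time; later identical calls just restate its return value):
count(depth=5)
  count(depth=4)
    count(depth=3)
      count(depth=2)
        count(depth=1)
          count(depth=0)
          -> return 2
          count(depth=0)
          -> return 2
        -> return 6
        count(depth=1) -> return 6  (same call as traced above)
      -> return 14
      count(depth=2) -> return 14  (same call as traced above)
    -> return 30
    count(depth=3) -> return 30  (same call as traced above)
  -> return 62
  count(depth=4) -> return 62  (same call as traced above)
-> return 126

Final answer: 126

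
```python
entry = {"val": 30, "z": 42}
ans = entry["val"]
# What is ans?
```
Trace:
  entry={'val': 30, 'z': 42}
  entry={'val': 30, 'z': 42}, ans=30

Final answer: 30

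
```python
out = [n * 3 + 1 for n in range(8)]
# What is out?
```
Trace:
  n=0
  n=1
  n=2
  n=3
  n=4
  n=5
  n=6
  n=7
  out=[1, 4, 7, 10, 13, 16, 19, 22]

Final answer: [1, 4, 7, 10, 13, 16, 19, 22]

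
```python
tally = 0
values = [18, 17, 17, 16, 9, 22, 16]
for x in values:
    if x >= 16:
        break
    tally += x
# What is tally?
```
Trace:
  tally=0
  tally=0, x=18

Final answer: 0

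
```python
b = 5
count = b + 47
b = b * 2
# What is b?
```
Trace:
  b=5
  b=5, count=52
  b=10, count=52

Final answer: 10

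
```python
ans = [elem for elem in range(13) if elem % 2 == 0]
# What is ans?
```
Trace:
  elem=0
  elem=1
  elem=2
  elem=3
  elem=4
  elem=5
  elem=6
  elem=7
  elem=8
  elem=9
  elem=10
  elem=11
  elem=12
  ans=[0, 2, 4, 6, 8, 10, 12]

Final answer: [0, 2, 4, 6, 8, 10, 12]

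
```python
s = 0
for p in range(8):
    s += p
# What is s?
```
Trace:
  s=0
  s=0, p=0
  s=1, p=1
  s=3, p=2
  s=6, p=3
  s=10, p=4
  s=15, p=5
  s=21, p=6
  s=28, p=7

Final answer: 28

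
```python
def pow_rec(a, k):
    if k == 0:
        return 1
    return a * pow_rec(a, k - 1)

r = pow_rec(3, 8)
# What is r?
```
Call trace:
pow_rec(a=3, k=8)
  pow_rec(a=3, k=7)
    pow_rec(a=3, k=6)
      pow_rec(a=3, k=5)
        pow_rec(a=3, k=4)
          pow_rec(a=3, k=3)
            pow_rec(a=3, k=2)
              pow_rec(a=3, k=1)
                pow_rec(a=3, k=0)
                -> return 1
              -> return 3
            -> return 9
          -> return 27
        -> return 81
      -> return 243
    -> return 729
  -> return 2187
-> return 6561

Final answer: 6561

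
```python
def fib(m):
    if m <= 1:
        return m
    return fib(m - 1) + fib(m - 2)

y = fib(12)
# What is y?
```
Call trace (a repeated sub-call is expanded the first time; later identical calls just restate its return value):
fib(m=12)
  fib(m=11)
    fib(m=10)
      fib(m=9)
        fib(m=8)
          fib(m=7)
            fib(m=6)
              fib(m=5)
                fib(m=4)
                  fib(m=3)
                    fib(m=2)
                      fib(m=1)
                      -> return 1
                      fib(m=0)
                      -> return 0
                    -> return 1
                    fib(m=1)
                    -> return 1
                  -> return 2
                  fib(m=2) -> return 1  (same call as traced above)
                -> return 3
                fib(m=3) -> return 2  (same call as traced above)
              -> return 5
              fib(m=4) -> return 3  (same call as traced above)
            -> return 8
            fib(m=5) -> return 5  (same call as traced above)
          -> return 13
          fib(m=6) -> return 8  (same call as traced above)
        -> return 21
        fib(m=7) -> return 13  (same call as traced above)
      -> return 34
      fib(m=8) -> return 21  (same call as traced above)
    -> return 55
    fib(m=9) -> return 34  (same call as traced above)
  -> return 89
  fib(m=10) -> return 55  (same call as traced above)
-> return 144

Final answer: 144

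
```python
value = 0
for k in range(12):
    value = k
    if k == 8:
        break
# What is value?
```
Trace:
  value=0
  value=0, k=0
  value=1, k=1
  value=2, k=2
  value=3, k=3
  value=4, k=4
  value=5, k=5
  value=6, k=6
  value=7, k=7
  value=8, k=8

Final answer: 8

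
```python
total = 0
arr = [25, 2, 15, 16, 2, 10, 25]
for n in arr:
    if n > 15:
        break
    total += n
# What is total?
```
Trace:
  total=0
  total=0, n=25

Final answer: 0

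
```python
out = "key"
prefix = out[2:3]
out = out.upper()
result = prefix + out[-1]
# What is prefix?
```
Trace:
  out='key'
  out='key', prefix='y'
  out='KEY', prefix='y'
  out='KEY', prefix='y', result='yY'

Final answer: 'y'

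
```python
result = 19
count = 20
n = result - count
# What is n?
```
Trace:
  result=19
  result=19, count=20
  result=19, count=20, n=-1

Final answer: -1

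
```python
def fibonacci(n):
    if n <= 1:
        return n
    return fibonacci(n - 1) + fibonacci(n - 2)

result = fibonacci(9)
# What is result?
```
Call trace (a repeated sub-call is expanded the first time; later identical calls just restate its return value):
fibonacci(n=9)
  fibonacci(n=8)
    fibonacci(n=7)
      fibonacci(n=6)
        fibonacci(n=5)
          fibonacci(n=4)
            fibonacci(n=3)
              fibonacci(n=2)
                fibonacci(n=1)
                -> return 1
                fibonacci(n=0)
                -> return 0
              -> return 1
              fibonacci(n=1)
              -> return 1
            -> return 2
            fibonacci(n=2) -> return 1  (same call as traced above)
          -> return 3
          fibonacci(n=3) -> return 2  (same call as traced above)
        -> return 5
        fibonacci(n=4) -> return 3  (same call as traced above)
      -> return 8
      fibonacci(n=5) -> return 5  (same call as traced above)
    -> return 13
    fibonacci(n=6) -> return 8  (same call as traced above)
  -> return 21
  fibonacci(n=7) -> return 13  (same call as traced above)
-> return 34

Final answer: 34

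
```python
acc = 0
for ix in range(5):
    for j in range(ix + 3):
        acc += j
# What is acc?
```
Trace:
  acc=0
  acc=0, ix=0, j=0
  acc=1, ix=0, j=1
  acc=3, ix=0, j=2
  acc=3, ix=1, j=0
  acc=4, ix=1, j=1
  acc=6, ix=1, j=2
  acc=9, ix=1, j=3
  acc=9, ix=2, j=0
  acc=10, ix=2, j=1
  acc=12, ix=2, j=2
  acc=15, ix=2, j=3
  acc=19, ix=2, j=4
  acc=19, ix=3, j=0
  acc=20, ix=3, j=1
  acc=22, ix=3, j=2
  acc=25, ix=3, j=3
  acc=29, ix=3, j=4
  acc=34, ix=3, j=5
  acc=34, ix=4, j=0
  acc=35, ix=4, j=1
  acc=37, ix=4, j=2
  acc=40, ix=4, j=3
  acc=44, ix=4, j=4
  acc=49, ix=4, j=5
  acc=55, ix=4, j=6

Final answer: 55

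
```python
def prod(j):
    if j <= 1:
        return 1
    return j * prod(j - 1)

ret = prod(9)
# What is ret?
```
Call trace:
prod(j=9)
  prod(j=8)
    prod(j=7)
      prod(j=6)
        prod(j=5)
          prod(j=4)
            prod(j=3)
              prod(j=2)
                prod(j=1)
                -> return 1
              -> return 2
            -> return 6
          -> return 24
        -> return 120
      -> return 720
    -> return 5040
  -> return 40320
-> return 362880

Final answer: 362880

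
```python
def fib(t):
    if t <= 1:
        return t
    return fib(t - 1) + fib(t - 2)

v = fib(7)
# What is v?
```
Call trace (a repeated sub-call is expanded the first time; later identical calls just restate its return value):
fib(t=7)
  fib(t=6)
    fib(t=5)
      fib(t=4)
        fib(t=3)
          fib(t=2)
            fib(t=1)
            -> return 1
            fib(t=0)
            -> return 0
          -> return 1
          fib(t=1)
          -> return 1
        -> return 2
        fib(t=2) -> return 1  (same call as traced above)
      -> return 3
      fib(t=3) -> return 2  (same call as traced above)
    -> return 5
    fib(t=4) -> return 3  (same call as traced above)
  -> return 8
  fib(t=5) -> return 5  (same call as traced above)
-> return 13

Final answer: 13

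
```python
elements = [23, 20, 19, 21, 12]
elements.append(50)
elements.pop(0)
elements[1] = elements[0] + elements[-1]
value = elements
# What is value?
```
Trace:
  elements=[23, 20, 19, 21, 12]
  elements=[23, 20, 19, 21, 12, 50]
  elements=[20, 19, 21, 12, 50]
  elements=[20, 70, 21, 12, 50]
  elements=[20, 70, 21, 12, 50], value=[20, 70, 21, 12, 50]

Final answer: [20, 70, 21, 12, 50]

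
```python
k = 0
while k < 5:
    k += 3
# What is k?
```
Trace:
  k=0
  k=3
  k=6

Final answer: 6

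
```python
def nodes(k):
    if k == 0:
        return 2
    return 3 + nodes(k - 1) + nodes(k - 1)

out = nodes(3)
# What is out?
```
Call trace (a repeated sub-call is expanded the first time; later identical calls just restate its return value):
nodes(k=3)
  nodes(k=2)
    nodes(k=1)
      nodes(k=0)
      -> return 2
      nodes(k=0)
      -> return 2
    -> return 7
    nodes(k=1) -> return 7  (same call as traced above)
  -> return 17
  nodes(k=2) -> return 17  (same call as traced above)
-> return 37

Final answer: 37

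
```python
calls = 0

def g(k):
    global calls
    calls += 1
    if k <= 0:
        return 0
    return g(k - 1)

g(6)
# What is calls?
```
Call trace:
g(k=6)
  g(k=5)
    g(k=4)
      g(k=3)
        g(k=2)
          g(k=1)
            g(k=0)
            -> return 0
          -> return 0
        -> return 0
      -> return 0
    -> return 0
  -> return 0
-> return 0

calls is incremented once per call. g is entered once for each k = 6, 5, 4, 3, 2, 1, 0 (the k <= 0 call returns without recursing), i.e. 6 + 1 calls.
calls = 7

Final answer: 7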